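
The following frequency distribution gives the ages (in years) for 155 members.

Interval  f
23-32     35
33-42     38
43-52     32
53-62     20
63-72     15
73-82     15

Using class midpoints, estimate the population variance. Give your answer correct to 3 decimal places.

Midpoints: 27.5, 37.5, 47.5, 57.5, 67.5, 77.5
n = 155, Σfm = 7232.5, mean = 46.6613
Σfm² = 376668.75
Σf(m − x̄)² = Σfm² − (Σfm)²/n = 376668.75 − 7232.5²/155 = 39190.9677
Population variance = 39190.9677 / 155 = 252.8450

252.845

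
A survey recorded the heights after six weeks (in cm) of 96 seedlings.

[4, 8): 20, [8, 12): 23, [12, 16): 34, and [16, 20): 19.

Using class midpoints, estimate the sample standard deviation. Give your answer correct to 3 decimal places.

Midpoints: 6, 10, 14, 18
n = 96, Σfm = 1168, mean = 12.1667
Σfm² = 15840
Σf(m − x̄)² = Σfm² − (Σfm)²/n = 15840 − 1168²/96 = 1629.3333
Sample variance = 1629.3333 / 95 = 17.1509
Standard deviation = √17.1509 = 4.1414

4.141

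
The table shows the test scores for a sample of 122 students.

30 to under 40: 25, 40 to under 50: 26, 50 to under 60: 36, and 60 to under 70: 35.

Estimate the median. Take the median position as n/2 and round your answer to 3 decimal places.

52.778

Cumulative frequencies: 25, 51, 87, 122
n = 122; position = n/2 = 61.
This falls in the class 50 to under 60: L = 50, F = 51, f = 36, h = 10.
Median ≈ 50 + ((61 − 51) / 36) × 10 = 52.7778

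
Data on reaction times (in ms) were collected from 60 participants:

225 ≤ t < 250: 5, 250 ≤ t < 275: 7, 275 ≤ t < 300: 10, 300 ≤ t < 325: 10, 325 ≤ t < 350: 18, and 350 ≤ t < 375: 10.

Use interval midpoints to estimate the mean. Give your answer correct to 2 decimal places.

Midpoints: 237.5, 262.5, 287.5, 312.5, 337.5, 362.5
Σfm = 5×237.5 + 7×262.5 + 10×287.5 + 10×312.5 + 18×337.5 + 10×362.5 = 18725
n = Σf = 60
Mean = 18725 / 60 = 312.0833

312.08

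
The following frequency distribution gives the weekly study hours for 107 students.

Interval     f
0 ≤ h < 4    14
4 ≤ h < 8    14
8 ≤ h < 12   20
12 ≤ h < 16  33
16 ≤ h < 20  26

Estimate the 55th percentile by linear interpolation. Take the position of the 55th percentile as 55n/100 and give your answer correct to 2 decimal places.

Cumulative frequencies: 14, 28, 48, 81, 107
n = 107; position = 55n/100 = 58.85.
This falls in the class 12 ≤ h < 16: L = 12, F = 48, f = 33, h = 4.
55th percentile ≈ 12 + ((58.85 − 48) / 33) × 4 = 13.3152

13.32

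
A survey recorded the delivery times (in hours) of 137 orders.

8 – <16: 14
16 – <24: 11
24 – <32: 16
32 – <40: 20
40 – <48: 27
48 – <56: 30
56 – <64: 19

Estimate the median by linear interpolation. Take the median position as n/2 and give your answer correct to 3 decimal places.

42.222

Cumulative frequencies: 14, 25, 41, 61, 88, 118, 137
n = 137; position = n/2 = 68.5.
This falls in the class 40 – <48: L = 40, F = 61, f = 27, h = 8.
Median ≈ 40 + ((68.5 − 61) / 27) × 8 = 42.2222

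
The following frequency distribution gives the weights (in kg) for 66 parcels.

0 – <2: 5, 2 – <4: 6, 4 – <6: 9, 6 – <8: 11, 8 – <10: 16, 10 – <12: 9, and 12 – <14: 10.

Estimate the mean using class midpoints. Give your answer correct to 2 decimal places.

7.85

Midpoints: 1, 3, 5, 7, 9, 11, 13
Σfm = 5×1 + 6×3 + 9×5 + 11×7 + 16×9 + 9×11 + 10×13 = 518
n = Σf = 66
Mean = 518 / 66 = 7.8485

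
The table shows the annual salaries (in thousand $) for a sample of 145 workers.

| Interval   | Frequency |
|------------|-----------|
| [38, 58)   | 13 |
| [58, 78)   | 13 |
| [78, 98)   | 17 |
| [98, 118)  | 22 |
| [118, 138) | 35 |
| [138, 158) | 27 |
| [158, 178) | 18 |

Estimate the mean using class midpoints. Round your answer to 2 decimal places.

116.41

Midpoints: 48, 68, 88, 108, 128, 148, 168
Σfm = 13×48 + 13×68 + 17×88 + 22×108 + 35×128 + 27×148 + 18×168 = 16880
n = Σf = 145
Mean = 16880 / 145 = 116.4138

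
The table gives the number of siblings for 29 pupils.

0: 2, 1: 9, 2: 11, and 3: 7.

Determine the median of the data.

Cumulative frequencies: 2, 11, 22, 29
n = 29, so the median is the value in position (n+1)/2 = 15.
Position 15 falls at value 2.

2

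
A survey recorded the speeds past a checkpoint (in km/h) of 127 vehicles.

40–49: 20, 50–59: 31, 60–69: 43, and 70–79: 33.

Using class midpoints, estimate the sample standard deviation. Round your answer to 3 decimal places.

Midpoints: 44.5, 54.5, 64.5, 74.5
n = 127, Σfm = 7811.5, mean = 61.5079
Σfm² = 493731.75
Σf(m − x̄)² = Σfm² − (Σfm)²/n = 493731.75 − 7811.5²/127 = 13262.9921
Sample variance = 13262.9921 / 126 = 105.2618
Standard deviation = √105.2618 = 10.2597

10.260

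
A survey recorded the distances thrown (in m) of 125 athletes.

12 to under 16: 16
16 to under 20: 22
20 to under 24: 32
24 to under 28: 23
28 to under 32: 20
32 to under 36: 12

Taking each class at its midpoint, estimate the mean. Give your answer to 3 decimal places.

Midpoints: 14, 18, 22, 26, 30, 34
Σfm = 16×14 + 22×18 + 32×22 + 23×26 + 20×30 + 12×34 = 2930
n = Σf = 125
Mean = 2930 / 125 = 23.4400

23.440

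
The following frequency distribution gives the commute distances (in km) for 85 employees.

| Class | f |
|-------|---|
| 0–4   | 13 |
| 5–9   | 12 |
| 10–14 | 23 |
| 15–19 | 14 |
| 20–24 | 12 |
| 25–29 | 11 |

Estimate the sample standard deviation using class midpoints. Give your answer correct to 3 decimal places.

7.947

Midpoints: 2, 7, 12, 17, 22, 27
n = 85, Σfm = 1185, mean = 13.9412
Σfm² = 21825
Σf(m − x̄)² = Σfm² − (Σfm)²/n = 21825 − 1185²/85 = 5304.7059
Sample variance = 5304.7059 / 84 = 63.1513
Standard deviation = √63.1513 = 7.9468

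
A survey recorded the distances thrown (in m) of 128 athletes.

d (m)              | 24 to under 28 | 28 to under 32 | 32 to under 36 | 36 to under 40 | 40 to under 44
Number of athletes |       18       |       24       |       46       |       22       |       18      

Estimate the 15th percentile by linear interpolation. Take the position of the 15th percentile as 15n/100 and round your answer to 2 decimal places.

28.20

Cumulative frequencies: 18, 42, 88, 110, 128
n = 128; position = 15n/100 = 19.2.
This falls in the class 28 to under 32: L = 28, F = 18, f = 24, h = 4.
15th percentile ≈ 28 + ((19.2 − 18) / 24) × 4 = 28.2000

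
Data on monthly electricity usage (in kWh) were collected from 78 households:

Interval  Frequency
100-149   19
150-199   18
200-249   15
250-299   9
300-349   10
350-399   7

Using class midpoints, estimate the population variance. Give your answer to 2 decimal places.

Midpoints: 124.5, 174.5, 224.5, 274.5, 324.5, 374.5
n = 78, Σfm = 17211, mean = 220.6538
Σfm² = 4311519.5
Σf(m − x̄)² = Σfm² − (Σfm)²/n = 4311519.5 − 17211²/78 = 513846.1538
Population variance = 513846.1538 / 78 = 6587.7712

6587.77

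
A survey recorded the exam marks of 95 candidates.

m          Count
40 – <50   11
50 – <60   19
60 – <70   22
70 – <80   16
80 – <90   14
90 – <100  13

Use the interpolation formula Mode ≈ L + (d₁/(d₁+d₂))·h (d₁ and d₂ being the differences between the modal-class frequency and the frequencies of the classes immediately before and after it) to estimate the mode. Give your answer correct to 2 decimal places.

Modal class: 60 – <70 (highest frequency 22).
d₁ = 22 − 19 = 3, d₂ = 22 − 16 = 6
Mode ≈ 60 + (3/(3+6)) × 10 = 60 + 3.3333 = 63.3333

63.33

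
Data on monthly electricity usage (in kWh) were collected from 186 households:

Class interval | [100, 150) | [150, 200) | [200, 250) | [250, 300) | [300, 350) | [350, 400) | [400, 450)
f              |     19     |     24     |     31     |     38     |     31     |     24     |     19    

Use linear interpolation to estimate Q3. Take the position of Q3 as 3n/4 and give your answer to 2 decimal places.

Cumulative frequencies: 19, 43, 74, 112, 143, 167, 186
n = 186; position = 3n/4 = 139.5.
This falls in the class [300, 350): L = 300, F = 112, f = 31, h = 50.
Upper quartile ≈ 300 + ((139.5 − 112) / 31) × 50 = 344.3548

344.35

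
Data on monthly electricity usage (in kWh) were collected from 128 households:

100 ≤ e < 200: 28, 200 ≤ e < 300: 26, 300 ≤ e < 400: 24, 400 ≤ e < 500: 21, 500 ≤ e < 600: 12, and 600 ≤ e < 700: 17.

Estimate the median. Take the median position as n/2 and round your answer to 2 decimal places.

341.67

Cumulative frequencies: 28, 54, 78, 99, 111, 128
n = 128; position = n/2 = 64.
This falls in the class 300 ≤ e < 400: L = 300, F = 54, f = 24, h = 100.
Median ≈ 300 + ((64 − 54) / 24) × 100 = 341.6667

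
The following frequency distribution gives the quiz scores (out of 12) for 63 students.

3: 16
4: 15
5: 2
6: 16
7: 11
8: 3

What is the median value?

Cumulative frequencies: 16, 31, 33, 49, 60, 63
n = 63, so the median is the value in position (n+1)/2 = 32.
Position 32 falls at value 5.

5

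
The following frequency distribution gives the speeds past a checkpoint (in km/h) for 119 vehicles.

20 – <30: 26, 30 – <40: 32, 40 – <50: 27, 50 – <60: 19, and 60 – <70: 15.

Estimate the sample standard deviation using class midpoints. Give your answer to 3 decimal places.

Midpoints: 25, 35, 45, 55, 65
n = 119, Σfm = 5005, mean = 42.0588
Σfm² = 230975
Σf(m − x̄)² = Σfm² − (Σfm)²/n = 230975 − 5005²/119 = 20470.5882
Sample variance = 20470.5882 / 118 = 173.4796
Standard deviation = √173.4796 = 13.1712

13.171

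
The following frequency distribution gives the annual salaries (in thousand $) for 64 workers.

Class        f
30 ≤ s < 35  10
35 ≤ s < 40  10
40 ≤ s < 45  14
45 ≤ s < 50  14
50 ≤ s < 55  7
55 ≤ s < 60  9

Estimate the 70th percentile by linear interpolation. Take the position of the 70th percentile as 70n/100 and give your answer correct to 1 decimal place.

48.9

Cumulative frequencies: 10, 20, 34, 48, 55, 64
n = 64; position = 70n/100 = 44.8.
This falls in the class 45 ≤ s < 50: L = 45, F = 34, f = 14, h = 5.
70th percentile ≈ 45 + ((44.8 − 34) / 14) × 5 = 48.8571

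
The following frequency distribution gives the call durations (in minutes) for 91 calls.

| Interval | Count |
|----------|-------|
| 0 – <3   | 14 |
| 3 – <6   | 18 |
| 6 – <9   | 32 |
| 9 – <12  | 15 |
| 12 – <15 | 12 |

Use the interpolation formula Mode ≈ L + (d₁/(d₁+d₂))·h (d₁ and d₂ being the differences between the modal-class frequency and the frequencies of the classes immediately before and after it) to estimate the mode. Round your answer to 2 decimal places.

7.35

Modal class: 6 – <9 (highest frequency 32).
d₁ = 32 − 18 = 14, d₂ = 32 − 15 = 17
Mode ≈ 6 + (14/(14+17)) × 3 = 6 + 1.3548 = 7.3548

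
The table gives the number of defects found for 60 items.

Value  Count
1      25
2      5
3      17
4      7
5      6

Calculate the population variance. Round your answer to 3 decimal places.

1.907

Values: 1, 2, 3, 4, 5
n = 60, Σfx = 144, mean = 2.4000
Σfx² = 460
Σf(x − x̄)² = Σfx² − (Σfx)²/n = 460 − 144²/60 = 114.4000
Population variance = 114.4000 / 60 = 1.9067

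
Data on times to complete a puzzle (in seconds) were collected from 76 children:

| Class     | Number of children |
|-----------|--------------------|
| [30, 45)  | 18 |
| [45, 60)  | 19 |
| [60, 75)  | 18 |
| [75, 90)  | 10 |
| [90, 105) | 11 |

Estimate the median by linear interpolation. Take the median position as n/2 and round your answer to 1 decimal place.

Cumulative frequencies: 18, 37, 55, 65, 76
n = 76; position = n/2 = 38.
This falls in the class [60, 75): L = 60, F = 37, f = 18, h = 15.
Median ≈ 60 + ((38 − 37) / 18) × 15 = 60.8333

60.8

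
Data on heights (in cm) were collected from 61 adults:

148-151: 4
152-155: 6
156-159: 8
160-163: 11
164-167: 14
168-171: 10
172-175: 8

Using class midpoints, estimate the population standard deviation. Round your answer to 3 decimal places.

Midpoints: 149.5, 153.5, 157.5, 161.5, 165.5, 169.5, 173.5
n = 61, Σfm = 9955.5, mean = 163.2049
Σfm² = 1627713.25
Σf(m − x̄)² = Σfm² − (Σfm)²/n = 1627713.25 − 9955.5²/61 = 2926.6885
Population variance = 2926.6885 / 61 = 47.9785
Standard deviation = √47.9785 = 6.9267

6.927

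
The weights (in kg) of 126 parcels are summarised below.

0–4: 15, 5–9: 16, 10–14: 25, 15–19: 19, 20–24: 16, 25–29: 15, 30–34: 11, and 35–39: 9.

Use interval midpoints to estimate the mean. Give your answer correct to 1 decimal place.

Midpoints: 2, 7, 12, 17, 22, 27, 32, 37
Σfm = 15×2 + 16×7 + 25×12 + 19×17 + 16×22 + 15×27 + 11×32 + 9×37 = 2207
n = Σf = 126
Mean = 2207 / 126 = 17.5159

17.5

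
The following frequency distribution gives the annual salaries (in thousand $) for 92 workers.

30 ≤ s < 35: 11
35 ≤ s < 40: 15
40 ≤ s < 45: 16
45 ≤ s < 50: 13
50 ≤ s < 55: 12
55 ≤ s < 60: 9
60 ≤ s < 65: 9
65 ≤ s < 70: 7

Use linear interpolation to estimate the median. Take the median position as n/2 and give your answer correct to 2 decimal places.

Cumulative frequencies: 11, 26, 42, 55, 67, 76, 85, 92
n = 92; position = n/2 = 46.
This falls in the class 45 ≤ s < 50: L = 45, F = 42, f = 13, h = 5.
Median ≈ 45 + ((46 − 42) / 13) × 5 = 46.5385

46.54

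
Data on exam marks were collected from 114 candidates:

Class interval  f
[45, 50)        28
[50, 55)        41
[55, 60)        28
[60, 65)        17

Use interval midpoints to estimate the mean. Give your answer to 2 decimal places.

53.99

Midpoints: 47.5, 52.5, 57.5, 62.5
Σfm = 28×47.5 + 41×52.5 + 28×57.5 + 17×62.5 = 6155
n = Σf = 114
Mean = 6155 / 114 = 53.9912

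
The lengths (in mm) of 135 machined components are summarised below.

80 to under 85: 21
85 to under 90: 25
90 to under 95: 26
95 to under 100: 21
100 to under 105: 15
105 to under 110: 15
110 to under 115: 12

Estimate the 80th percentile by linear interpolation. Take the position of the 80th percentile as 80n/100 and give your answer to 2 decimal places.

105.00

Cumulative frequencies: 21, 46, 72, 93, 108, 123, 135
n = 135; position = 80n/100 = 108.
This falls in the class 100 to under 105: L = 100, F = 93, f = 15, h = 5.
80th percentile ≈ 100 + ((108 − 93) / 15) × 5 = 105.0000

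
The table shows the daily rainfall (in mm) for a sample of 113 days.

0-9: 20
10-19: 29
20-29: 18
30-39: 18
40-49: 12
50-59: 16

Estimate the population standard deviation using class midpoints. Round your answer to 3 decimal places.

Midpoints: 4.5, 14.5, 24.5, 34.5, 44.5, 54.5
n = 113, Σfm = 2978.5, mean = 26.3584
Σfm² = 110018.25
Σf(m − x̄)² = Σfm² − (Σfm)²/n = 110018.25 − 2978.5²/113 = 31509.7345
Population variance = 31509.7345 / 113 = 278.8472
Standard deviation = √278.8472 = 16.6987

16.699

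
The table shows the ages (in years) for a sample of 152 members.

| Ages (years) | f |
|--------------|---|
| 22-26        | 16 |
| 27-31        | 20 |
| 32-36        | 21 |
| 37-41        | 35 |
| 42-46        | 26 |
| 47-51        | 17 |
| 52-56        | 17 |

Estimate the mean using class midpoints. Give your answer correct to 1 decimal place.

Midpoints: 24, 29, 34, 39, 44, 49, 54
Σfm = 16×24 + 20×29 + 21×34 + 35×39 + 26×44 + 17×49 + 17×54 = 5938
n = Σf = 152
Mean = 5938 / 152 = 39.0658

39.1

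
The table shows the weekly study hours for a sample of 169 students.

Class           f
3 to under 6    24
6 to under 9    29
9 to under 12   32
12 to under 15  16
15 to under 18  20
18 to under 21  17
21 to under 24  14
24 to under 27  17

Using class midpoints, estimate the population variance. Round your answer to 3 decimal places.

45.265

Midpoints: 4.5, 7.5, 10.5, 13.5, 16.5, 19.5, 22.5, 25.5
n = 169, Σfm = 2287.5, mean = 13.5355
Σfm² = 38612.25
Σf(m − x̄)² = Σfm² − (Σfm)²/n = 38612.25 − 2287.5²/169 = 7649.7870
Population variance = 7649.7870 / 169 = 45.2650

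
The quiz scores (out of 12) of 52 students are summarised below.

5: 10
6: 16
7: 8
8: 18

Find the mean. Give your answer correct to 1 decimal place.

6.7

Values: 5, 6, 7, 8
Σfx = 10×5 + 16×6 + 8×7 + 18×8 = 346
n = Σf = 52
Mean = 346 / 52 = 6.6538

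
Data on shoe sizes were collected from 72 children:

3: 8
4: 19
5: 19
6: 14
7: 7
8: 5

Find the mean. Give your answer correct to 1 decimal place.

5.1

Values: 3, 4, 5, 6, 7, 8
Σfx = 8×3 + 19×4 + 19×5 + 14×6 + 7×7 + 5×8 = 368
n = Σf = 72
Mean = 368 / 72 = 5.1111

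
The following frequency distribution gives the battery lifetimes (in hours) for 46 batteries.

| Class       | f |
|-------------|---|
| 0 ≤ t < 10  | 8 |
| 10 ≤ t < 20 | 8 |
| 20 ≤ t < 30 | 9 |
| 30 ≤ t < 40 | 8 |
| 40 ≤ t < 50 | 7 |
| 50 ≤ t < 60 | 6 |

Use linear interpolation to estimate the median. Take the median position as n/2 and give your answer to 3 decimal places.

27.778

Cumulative frequencies: 8, 16, 25, 33, 40, 46
n = 46; position = n/2 = 23.
This falls in the class 20 ≤ t < 30: L = 20, F = 16, f = 9, h = 10.
Median ≈ 20 + ((23 − 16) / 9) × 10 = 27.7778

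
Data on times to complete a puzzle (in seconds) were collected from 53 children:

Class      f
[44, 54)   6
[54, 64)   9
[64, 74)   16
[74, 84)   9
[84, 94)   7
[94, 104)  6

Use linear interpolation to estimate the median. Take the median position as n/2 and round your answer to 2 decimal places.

Cumulative frequencies: 6, 15, 31, 40, 47, 53
n = 53; position = n/2 = 26.5.
This falls in the class [64, 74): L = 64, F = 15, f = 16, h = 10.
Median ≈ 64 + ((26.5 − 15) / 16) × 10 = 71.1875

71.19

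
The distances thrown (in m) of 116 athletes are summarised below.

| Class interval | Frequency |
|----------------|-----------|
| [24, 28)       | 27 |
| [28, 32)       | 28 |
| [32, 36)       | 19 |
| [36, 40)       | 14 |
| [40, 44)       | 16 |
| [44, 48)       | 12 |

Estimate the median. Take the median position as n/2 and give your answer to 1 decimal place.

Cumulative frequencies: 27, 55, 74, 88, 104, 116
n = 116; position = n/2 = 58.
This falls in the class [32, 36): L = 32, F = 55, f = 19, h = 4.
Median ≈ 32 + ((58 − 55) / 19) × 4 = 32.6316

32.6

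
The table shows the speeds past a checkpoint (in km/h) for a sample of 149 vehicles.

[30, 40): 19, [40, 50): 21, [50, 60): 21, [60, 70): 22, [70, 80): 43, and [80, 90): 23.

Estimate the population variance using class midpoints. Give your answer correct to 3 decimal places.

Midpoints: 35, 45, 55, 65, 75, 85
n = 149, Σfm = 9375, mean = 62.9195
Σfm² = 630325
Σf(m − x̄)² = Σfm² − (Σfm)²/n = 630325 − 9375²/149 = 40455.0336
Population variance = 40455.0336 / 149 = 271.5103

271.510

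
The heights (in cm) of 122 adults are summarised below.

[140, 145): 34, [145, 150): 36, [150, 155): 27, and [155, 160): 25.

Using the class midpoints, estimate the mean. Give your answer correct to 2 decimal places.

Midpoints: 142.5, 147.5, 152.5, 157.5
Σfm = 34×142.5 + 36×147.5 + 27×152.5 + 25×157.5 = 18210
n = Σf = 122
Mean = 18210 / 122 = 149.2623

149.26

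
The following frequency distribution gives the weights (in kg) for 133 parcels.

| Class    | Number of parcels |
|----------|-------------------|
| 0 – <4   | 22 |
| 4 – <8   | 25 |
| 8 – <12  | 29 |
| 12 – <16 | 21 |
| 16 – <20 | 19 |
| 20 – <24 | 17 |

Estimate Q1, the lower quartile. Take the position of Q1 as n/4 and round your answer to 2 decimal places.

Cumulative frequencies: 22, 47, 76, 97, 116, 133
n = 133; position = n/4 = 33.25.
This falls in the class 4 – <8: L = 4, F = 22, f = 25, h = 4.
Lower quartile ≈ 4 + ((33.25 − 22) / 25) × 4 = 5.8000

5.80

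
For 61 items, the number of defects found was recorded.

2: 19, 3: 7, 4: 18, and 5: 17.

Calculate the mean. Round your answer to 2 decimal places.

3.54

Values: 2, 3, 4, 5
Σfx = 19×2 + 7×3 + 18×4 + 17×5 = 216
n = Σf = 61
Mean = 216 / 61 = 3.5410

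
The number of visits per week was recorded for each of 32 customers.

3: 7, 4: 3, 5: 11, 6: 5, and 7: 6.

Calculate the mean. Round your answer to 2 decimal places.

5.00

Values: 3, 4, 5, 6, 7
Σfx = 7×3 + 3×4 + 11×5 + 5×6 + 6×7 = 160
n = Σf = 32
Mean = 160 / 32 = 5.0000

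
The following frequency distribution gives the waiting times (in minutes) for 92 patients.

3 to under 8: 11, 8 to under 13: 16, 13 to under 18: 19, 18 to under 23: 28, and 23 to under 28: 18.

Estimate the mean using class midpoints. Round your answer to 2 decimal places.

Midpoints: 5.5, 10.5, 15.5, 20.5, 25.5
Σfm = 11×5.5 + 16×10.5 + 19×15.5 + 28×20.5 + 18×25.5 = 1556
n = Σf = 92
Mean = 1556 / 92 = 16.9130

16.91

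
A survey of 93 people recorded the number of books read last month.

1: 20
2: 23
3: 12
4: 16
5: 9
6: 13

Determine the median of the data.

Cumulative frequencies: 20, 43, 55, 71, 80, 93
n = 93, so the median is the value in position (n+1)/2 = 47.
Position 47 falls at value 3.

3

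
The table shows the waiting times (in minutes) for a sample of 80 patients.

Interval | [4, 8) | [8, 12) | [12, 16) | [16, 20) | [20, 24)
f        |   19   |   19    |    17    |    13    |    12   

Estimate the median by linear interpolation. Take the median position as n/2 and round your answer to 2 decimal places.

12.47

Cumulative frequencies: 19, 38, 55, 68, 80
n = 80; position = n/2 = 40.
This falls in the class [12, 16): L = 12, F = 38, f = 17, h = 4.
Median ≈ 12 + ((40 − 38) / 17) × 4 = 12.4706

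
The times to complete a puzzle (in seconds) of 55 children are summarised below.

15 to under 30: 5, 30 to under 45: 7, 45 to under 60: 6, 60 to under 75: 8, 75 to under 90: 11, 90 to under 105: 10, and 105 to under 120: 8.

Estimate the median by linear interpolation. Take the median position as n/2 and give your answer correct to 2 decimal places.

77.05

Cumulative frequencies: 5, 12, 18, 26, 37, 47, 55
n = 55; position = n/2 = 27.5.
This falls in the class 75 to under 90: L = 75, F = 26, f = 11, h = 15.
Median ≈ 75 + ((27.5 − 26) / 11) × 15 = 77.0455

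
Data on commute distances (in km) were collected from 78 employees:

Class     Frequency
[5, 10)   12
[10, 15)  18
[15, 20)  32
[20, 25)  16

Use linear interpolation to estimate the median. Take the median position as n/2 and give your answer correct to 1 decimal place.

Cumulative frequencies: 12, 30, 62, 78
n = 78; position = n/2 = 39.
This falls in the class [15, 20): L = 15, F = 30, f = 32, h = 5.
Median ≈ 15 + ((39 − 30) / 32) × 5 = 16.4062

16.4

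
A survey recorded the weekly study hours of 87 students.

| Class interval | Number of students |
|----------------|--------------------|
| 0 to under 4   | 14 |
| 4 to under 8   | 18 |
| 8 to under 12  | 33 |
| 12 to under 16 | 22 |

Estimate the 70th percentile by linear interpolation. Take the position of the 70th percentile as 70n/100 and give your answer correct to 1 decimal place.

11.5

Cumulative frequencies: 14, 32, 65, 87
n = 87; position = 70n/100 = 60.9.
This falls in the class 8 to under 12: L = 8, F = 32, f = 33, h = 4.
70th percentile ≈ 8 + ((60.9 − 32) / 33) × 4 = 11.5030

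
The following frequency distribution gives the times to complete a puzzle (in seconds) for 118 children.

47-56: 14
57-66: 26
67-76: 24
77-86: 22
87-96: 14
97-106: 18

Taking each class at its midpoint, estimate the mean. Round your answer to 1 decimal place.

75.7

Midpoints: 51.5, 61.5, 71.5, 81.5, 91.5, 101.5
Σfm = 14×51.5 + 26×61.5 + 24×71.5 + 22×81.5 + 14×91.5 + 18×101.5 = 8937
n = Σf = 118
Mean = 8937 / 118 = 75.7373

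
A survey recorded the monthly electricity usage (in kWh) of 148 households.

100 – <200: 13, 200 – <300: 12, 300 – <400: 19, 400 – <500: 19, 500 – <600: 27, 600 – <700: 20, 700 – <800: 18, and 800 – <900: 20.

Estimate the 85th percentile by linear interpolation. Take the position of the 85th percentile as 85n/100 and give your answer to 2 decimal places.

Cumulative frequencies: 13, 25, 44, 63, 90, 110, 128, 148
n = 148; position = 85n/100 = 125.8.
This falls in the class 700 – <800: L = 700, F = 110, f = 18, h = 100.
85th percentile ≈ 700 + ((125.8 − 110) / 18) × 100 = 787.7778

787.78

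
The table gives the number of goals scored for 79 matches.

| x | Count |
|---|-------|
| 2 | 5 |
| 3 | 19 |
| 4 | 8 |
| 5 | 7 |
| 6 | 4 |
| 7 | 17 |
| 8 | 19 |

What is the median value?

6

Cumulative frequencies: 5, 24, 32, 39, 43, 60, 79
n = 79, so the median is the value in position (n+1)/2 = 40.
Position 40 falls at value 6.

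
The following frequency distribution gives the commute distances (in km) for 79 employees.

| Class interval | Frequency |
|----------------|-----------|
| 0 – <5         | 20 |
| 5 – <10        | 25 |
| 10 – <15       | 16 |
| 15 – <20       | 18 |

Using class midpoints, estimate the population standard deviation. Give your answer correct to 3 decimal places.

5.484

Midpoints: 2.5, 7.5, 12.5, 17.5
n = 79, Σfm = 752.5, mean = 9.5253
Σfm² = 9543.75
Σf(m − x̄)² = Σfm² − (Σfm)²/n = 9543.75 − 752.5²/79 = 2375.9494
Population variance = 2375.9494 / 79 = 30.0753
Standard deviation = √30.0753 = 5.4841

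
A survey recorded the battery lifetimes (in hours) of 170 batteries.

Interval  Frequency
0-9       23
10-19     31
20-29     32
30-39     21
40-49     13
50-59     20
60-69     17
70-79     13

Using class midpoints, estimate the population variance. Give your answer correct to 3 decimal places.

480.419

Midpoints: 4.5, 14.5, 24.5, 34.5, 44.5, 54.5, 64.5, 74.5
n = 170, Σfm = 5795, mean = 34.0882
Σfm² = 279212.5
Σf(m − x̄)² = Σfm² − (Σfm)²/n = 279212.5 − 5795²/170 = 81671.1765
Population variance = 81671.1765 / 170 = 480.4187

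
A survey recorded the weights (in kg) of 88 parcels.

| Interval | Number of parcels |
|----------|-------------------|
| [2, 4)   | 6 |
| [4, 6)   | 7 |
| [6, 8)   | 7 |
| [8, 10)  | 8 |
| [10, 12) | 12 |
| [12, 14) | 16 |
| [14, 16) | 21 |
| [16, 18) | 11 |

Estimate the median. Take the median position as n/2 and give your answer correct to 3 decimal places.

Cumulative frequencies: 6, 13, 20, 28, 40, 56, 77, 88
n = 88; position = n/2 = 44.
This falls in the class [12, 14): L = 12, F = 40, f = 16, h = 2.
Median ≈ 12 + ((44 − 40) / 16) × 2 = 12.5000

12.500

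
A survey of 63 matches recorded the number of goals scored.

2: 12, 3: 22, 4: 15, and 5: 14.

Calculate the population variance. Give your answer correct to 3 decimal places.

1.075

Values: 2, 3, 4, 5
n = 63, Σfx = 220, mean = 3.4921
Σfx² = 836
Σf(x − x̄)² = Σfx² − (Σfx)²/n = 836 − 220²/63 = 67.7460
Population variance = 67.7460 / 63 = 1.0753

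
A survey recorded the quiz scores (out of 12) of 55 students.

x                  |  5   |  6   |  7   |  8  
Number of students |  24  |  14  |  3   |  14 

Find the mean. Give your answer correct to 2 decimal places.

Values: 5, 6, 7, 8
Σfx = 24×5 + 14×6 + 3×7 + 14×8 = 337
n = Σf = 55
Mean = 337 / 55 = 6.1273

6.13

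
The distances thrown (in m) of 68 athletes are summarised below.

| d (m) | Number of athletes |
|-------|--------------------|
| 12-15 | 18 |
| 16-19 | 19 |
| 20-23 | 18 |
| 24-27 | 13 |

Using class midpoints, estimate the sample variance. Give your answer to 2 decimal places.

Midpoints: 13.5, 17.5, 21.5, 25.5
n = 68, Σfm = 1294, mean = 19.0294
Σfm² = 25873
Σf(m − x̄)² = Σfm² − (Σfm)²/n = 25873 − 1294²/68 = 1248.9412
Sample variance = 1248.9412 / 67 = 18.6409

18.64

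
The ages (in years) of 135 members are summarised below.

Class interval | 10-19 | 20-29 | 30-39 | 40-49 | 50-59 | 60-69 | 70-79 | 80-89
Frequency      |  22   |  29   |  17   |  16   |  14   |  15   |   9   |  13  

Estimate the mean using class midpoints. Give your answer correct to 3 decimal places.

Midpoints: 14.5, 24.5, 34.5, 44.5, 54.5, 64.5, 74.5, 84.5
Σfm = 22×14.5 + 29×24.5 + 17×34.5 + 16×44.5 + 14×54.5 + 15×64.5 + 9×74.5 + 13×84.5 = 5827.5
n = Σf = 135
Mean = 5827.5 / 135 = 43.1667

43.167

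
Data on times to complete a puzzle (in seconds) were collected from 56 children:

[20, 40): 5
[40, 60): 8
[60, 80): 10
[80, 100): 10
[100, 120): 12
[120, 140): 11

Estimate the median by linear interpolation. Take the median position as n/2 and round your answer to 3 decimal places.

Cumulative frequencies: 5, 13, 23, 33, 45, 56
n = 56; position = n/2 = 28.
This falls in the class [80, 100): L = 80, F = 23, f = 10, h = 20.
Median ≈ 80 + ((28 − 23) / 10) × 20 = 90.0000

90.000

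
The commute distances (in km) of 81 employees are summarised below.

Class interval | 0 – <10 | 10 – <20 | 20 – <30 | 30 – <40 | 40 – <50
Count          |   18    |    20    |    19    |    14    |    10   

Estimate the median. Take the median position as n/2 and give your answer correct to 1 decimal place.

Cumulative frequencies: 18, 38, 57, 71, 81
n = 81; position = n/2 = 40.5.
This falls in the class 20 – <30: L = 20, F = 38, f = 19, h = 10.
Median ≈ 20 + ((40.5 − 38) / 19) × 10 = 21.3158

21.3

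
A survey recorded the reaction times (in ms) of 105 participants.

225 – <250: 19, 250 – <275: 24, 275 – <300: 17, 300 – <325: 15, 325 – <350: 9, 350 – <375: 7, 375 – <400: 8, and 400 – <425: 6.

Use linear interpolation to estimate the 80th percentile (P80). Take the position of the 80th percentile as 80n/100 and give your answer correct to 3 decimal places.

Cumulative frequencies: 19, 43, 60, 75, 84, 91, 99, 105
n = 105; position = 80n/100 = 84.
This falls in the class 325 – <350: L = 325, F = 75, f = 9, h = 25.
80th percentile ≈ 325 + ((84 − 75) / 9) × 25 = 350.0000

350.000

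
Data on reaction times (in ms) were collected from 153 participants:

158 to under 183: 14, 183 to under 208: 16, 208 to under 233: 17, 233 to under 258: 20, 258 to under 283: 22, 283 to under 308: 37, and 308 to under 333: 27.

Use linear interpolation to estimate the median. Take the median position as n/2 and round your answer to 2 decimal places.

Cumulative frequencies: 14, 30, 47, 67, 89, 126, 153
n = 153; position = n/2 = 76.5.
This falls in the class 258 to under 283: L = 258, F = 67, f = 22, h = 25.
Median ≈ 258 + ((76.5 − 67) / 22) × 25 = 268.7955

268.80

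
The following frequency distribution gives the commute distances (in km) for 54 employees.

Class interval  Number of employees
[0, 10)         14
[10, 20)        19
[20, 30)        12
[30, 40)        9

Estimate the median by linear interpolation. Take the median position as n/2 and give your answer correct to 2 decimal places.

16.84

Cumulative frequencies: 14, 33, 45, 54
n = 54; position = n/2 = 27.
This falls in the class [10, 20): L = 10, F = 14, f = 19, h = 10.
Median ≈ 10 + ((27 − 14) / 19) × 10 = 16.8421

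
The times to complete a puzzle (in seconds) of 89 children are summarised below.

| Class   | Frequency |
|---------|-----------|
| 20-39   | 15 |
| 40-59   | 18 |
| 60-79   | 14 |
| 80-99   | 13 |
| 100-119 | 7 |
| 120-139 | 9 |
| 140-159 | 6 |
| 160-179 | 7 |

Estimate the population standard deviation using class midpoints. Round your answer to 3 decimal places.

Midpoints: 29.5, 49.5, 69.5, 89.5, 109.5, 129.5, 149.5, 169.5
n = 89, Σfm = 7485.5, mean = 84.1067
Σfm² = 798992.25
Σf(m − x̄)² = Σfm² − (Σfm)²/n = 798992.25 − 7485.5²/89 = 169411.2360
Population variance = 169411.2360 / 89 = 1903.4970
Standard deviation = √1903.4970 = 43.6291

43.629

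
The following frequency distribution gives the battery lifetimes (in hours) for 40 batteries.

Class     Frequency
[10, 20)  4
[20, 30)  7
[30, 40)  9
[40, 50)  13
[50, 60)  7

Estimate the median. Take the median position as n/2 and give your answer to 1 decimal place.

Cumulative frequencies: 4, 11, 20, 33, 40
n = 40; position = n/2 = 20.
This falls in the class [30, 40): L = 30, F = 11, f = 9, h = 10.
Median ≈ 30 + ((20 − 11) / 9) × 10 = 40.0000

40.0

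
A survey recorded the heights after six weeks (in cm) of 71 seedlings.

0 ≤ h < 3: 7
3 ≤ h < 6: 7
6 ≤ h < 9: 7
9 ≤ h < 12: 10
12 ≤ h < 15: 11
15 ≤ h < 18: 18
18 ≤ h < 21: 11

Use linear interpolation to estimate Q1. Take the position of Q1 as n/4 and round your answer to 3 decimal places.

7.607

Cumulative frequencies: 7, 14, 21, 31, 42, 60, 71
n = 71; position = n/4 = 17.75.
This falls in the class 6 ≤ h < 9: L = 6, F = 14, f = 7, h = 3.
Lower quartile ≈ 6 + ((17.75 − 14) / 7) × 3 = 7.6071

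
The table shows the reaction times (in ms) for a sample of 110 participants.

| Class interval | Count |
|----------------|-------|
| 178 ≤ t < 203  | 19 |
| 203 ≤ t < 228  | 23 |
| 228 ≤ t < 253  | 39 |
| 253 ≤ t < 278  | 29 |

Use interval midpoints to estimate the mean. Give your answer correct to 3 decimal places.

Midpoints: 190.5, 215.5, 240.5, 265.5
Σfm = 19×190.5 + 23×215.5 + 39×240.5 + 29×265.5 = 25655
n = Σf = 110
Mean = 25655 / 110 = 233.2273

233.227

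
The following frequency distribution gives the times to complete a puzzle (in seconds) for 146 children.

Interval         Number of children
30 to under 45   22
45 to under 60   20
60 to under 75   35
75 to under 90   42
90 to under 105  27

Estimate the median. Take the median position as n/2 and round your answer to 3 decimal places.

Cumulative frequencies: 22, 42, 77, 119, 146
n = 146; position = n/2 = 73.
This falls in the class 60 to under 75: L = 60, F = 42, f = 35, h = 15.
Median ≈ 60 + ((73 − 42) / 35) × 15 = 73.2857

73.286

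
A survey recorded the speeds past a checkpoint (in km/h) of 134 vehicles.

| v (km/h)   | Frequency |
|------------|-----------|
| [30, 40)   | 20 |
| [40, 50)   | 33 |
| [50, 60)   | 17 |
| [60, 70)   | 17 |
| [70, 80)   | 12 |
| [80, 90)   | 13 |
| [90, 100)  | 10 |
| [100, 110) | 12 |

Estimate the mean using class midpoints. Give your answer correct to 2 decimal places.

62.99

Midpoints: 35, 45, 55, 65, 75, 85, 95, 105
Σfm = 20×35 + 33×45 + 17×55 + 17×65 + 12×75 + 13×85 + 10×95 + 12×105 = 8440
n = Σf = 134
Mean = 8440 / 134 = 62.9851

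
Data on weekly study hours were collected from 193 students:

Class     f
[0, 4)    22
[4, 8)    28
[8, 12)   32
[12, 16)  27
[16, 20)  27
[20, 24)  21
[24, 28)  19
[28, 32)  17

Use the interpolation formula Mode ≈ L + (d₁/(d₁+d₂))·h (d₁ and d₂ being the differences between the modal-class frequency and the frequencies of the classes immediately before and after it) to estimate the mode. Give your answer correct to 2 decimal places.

9.78

Modal class: [8, 12) (highest frequency 32).
d₁ = 32 − 28 = 4, d₂ = 32 − 27 = 5
Mode ≈ 8 + (4/(4+5)) × 4 = 8 + 1.7778 = 9.7778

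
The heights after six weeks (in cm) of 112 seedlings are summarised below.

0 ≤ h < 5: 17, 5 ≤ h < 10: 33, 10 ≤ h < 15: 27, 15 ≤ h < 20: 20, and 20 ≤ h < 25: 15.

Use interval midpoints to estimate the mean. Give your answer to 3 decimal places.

11.741

Midpoints: 2.5, 7.5, 12.5, 17.5, 22.5
Σfm = 17×2.5 + 33×7.5 + 27×12.5 + 20×17.5 + 15×22.5 = 1315
n = Σf = 112
Mean = 1315 / 112 = 11.7411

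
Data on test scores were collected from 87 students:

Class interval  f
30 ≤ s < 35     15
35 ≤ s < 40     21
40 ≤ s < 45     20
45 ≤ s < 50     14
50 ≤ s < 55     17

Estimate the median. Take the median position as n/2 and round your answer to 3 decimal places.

Cumulative frequencies: 15, 36, 56, 70, 87
n = 87; position = n/2 = 43.5.
This falls in the class 40 ≤ s < 45: L = 40, F = 36, f = 20, h = 5.
Median ≈ 40 + ((43.5 − 36) / 20) × 5 = 41.8750

41.875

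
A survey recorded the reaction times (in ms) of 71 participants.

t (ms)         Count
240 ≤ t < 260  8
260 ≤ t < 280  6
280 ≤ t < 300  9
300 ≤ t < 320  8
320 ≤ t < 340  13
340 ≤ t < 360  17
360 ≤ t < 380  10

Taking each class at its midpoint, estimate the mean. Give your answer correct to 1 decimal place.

319.0

Midpoints: 250, 270, 290, 310, 330, 350, 370
Σfm = 8×250 + 6×270 + 9×290 + 8×310 + 13×330 + 17×350 + 10×370 = 22650
n = Σf = 71
Mean = 22650 / 71 = 319.0141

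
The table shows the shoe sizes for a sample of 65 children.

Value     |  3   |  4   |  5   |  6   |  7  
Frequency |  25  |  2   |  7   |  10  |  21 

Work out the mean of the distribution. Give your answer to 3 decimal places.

5.000

Values: 3, 4, 5, 6, 7
Σfx = 25×3 + 2×4 + 7×5 + 10×6 + 21×7 = 325
n = Σf = 65
Mean = 325 / 65 = 5.0000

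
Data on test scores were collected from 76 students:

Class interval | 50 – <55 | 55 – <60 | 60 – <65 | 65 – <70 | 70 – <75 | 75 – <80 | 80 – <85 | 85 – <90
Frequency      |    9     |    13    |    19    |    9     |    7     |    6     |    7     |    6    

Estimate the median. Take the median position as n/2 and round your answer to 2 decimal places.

Cumulative frequencies: 9, 22, 41, 50, 57, 63, 70, 76
n = 76; position = n/2 = 38.
This falls in the class 60 – <65: L = 60, F = 22, f = 19, h = 5.
Median ≈ 60 + ((38 − 22) / 19) × 5 = 64.2105

64.21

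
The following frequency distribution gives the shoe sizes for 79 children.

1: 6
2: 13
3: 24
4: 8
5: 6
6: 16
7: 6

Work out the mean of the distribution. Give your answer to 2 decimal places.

3.85

Values: 1, 2, 3, 4, 5, 6, 7
Σfx = 6×1 + 13×2 + 24×3 + 8×4 + 6×5 + 16×6 + 6×7 = 304
n = Σf = 79
Mean = 304 / 79 = 3.8481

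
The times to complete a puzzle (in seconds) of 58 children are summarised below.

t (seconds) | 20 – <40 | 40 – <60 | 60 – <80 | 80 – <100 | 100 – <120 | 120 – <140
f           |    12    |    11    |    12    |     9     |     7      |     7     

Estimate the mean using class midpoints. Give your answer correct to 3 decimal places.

Midpoints: 30, 50, 70, 90, 110, 130
Σfm = 12×30 + 11×50 + 12×70 + 9×90 + 7×110 + 7×130 = 4240
n = Σf = 58
Mean = 4240 / 58 = 73.1034

73.103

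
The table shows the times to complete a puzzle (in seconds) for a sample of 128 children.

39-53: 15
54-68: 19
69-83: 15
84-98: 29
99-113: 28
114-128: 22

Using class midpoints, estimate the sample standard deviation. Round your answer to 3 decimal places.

24.424

Midpoints: 46, 61, 76, 91, 106, 121
n = 128, Σfm = 11258, mean = 87.9531
Σfm² = 1065938
Σf(m − x̄)² = Σfm² − (Σfm)²/n = 1065938 − 11258²/128 = 75761.7188
Sample variance = 75761.7188 / 127 = 596.5490
Standard deviation = √596.5490 = 24.4244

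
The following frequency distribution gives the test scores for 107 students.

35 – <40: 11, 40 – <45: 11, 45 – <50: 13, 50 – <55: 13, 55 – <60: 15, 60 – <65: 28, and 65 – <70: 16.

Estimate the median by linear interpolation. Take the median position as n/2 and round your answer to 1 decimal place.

56.8

Cumulative frequencies: 11, 22, 35, 48, 63, 91, 107
n = 107; position = n/2 = 53.5.
This falls in the class 55 – <60: L = 55, F = 48, f = 15, h = 5.
Median ≈ 55 + ((53.5 − 48) / 15) × 5 = 56.8333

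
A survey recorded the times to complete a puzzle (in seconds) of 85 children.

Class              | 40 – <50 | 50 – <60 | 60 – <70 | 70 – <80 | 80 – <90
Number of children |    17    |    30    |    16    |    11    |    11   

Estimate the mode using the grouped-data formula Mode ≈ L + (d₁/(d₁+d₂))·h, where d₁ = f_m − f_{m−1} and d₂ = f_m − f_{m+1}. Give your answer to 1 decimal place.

54.8

Modal class: 50 – <60 (highest frequency 30).
d₁ = 30 − 17 = 13, d₂ = 30 − 16 = 14
Mode ≈ 50 + (13/(13+14)) × 10 = 50 + 4.8148 = 54.8148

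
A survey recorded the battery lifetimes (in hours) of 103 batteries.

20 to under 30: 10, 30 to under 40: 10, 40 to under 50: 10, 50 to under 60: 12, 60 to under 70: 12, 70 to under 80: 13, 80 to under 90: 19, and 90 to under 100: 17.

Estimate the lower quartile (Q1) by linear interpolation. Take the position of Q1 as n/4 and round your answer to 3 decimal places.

Cumulative frequencies: 10, 20, 30, 42, 54, 67, 86, 103
n = 103; position = n/4 = 25.75.
This falls in the class 40 to under 50: L = 40, F = 20, f = 10, h = 10.
Lower quartile ≈ 40 + ((25.75 − 20) / 10) × 10 = 45.7500

45.750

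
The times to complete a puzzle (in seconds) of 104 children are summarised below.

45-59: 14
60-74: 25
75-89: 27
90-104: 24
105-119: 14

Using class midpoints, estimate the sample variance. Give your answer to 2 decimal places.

351.68

Midpoints: 52, 67, 82, 97, 112
n = 104, Σfm = 8513, mean = 81.8558
Σfm² = 733061
Σf(m − x̄)² = Σfm² − (Σfm)²/n = 733061 − 8513²/104 = 36222.8365
Sample variance = 36222.8365 / 103 = 351.6780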